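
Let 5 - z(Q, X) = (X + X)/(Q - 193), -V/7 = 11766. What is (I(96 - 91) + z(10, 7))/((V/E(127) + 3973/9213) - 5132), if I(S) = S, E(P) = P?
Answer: -719191348/412542894287 ≈ -0.0017433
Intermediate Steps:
V = -82362 (V = -7*11766 = -82362)
z(Q, X) = 5 - 2*X/(-193 + Q) (z(Q, X) = 5 - (X + X)/(Q - 193) = 5 - 2*X/(-193 + Q))
(I(96 - 91) + z(10, 7))/((V/E(127) + 3973/9213) - 5132) = ((96 - 91) + (-965 - 2*7 + 5*10)/(-193 + 10))/((-82362/127 + 3973/9213) - 5132) = (5 + (-965 - 14 + 50)/(-183))/((-82362*1/127 + 3973*(1/9213)) - 5132) = (5 - 1/183*(-929))/((-82362/127 + 3973/9213) - 5132) = (5 + 929/183)/(-758296535/1170051 - 5132) = 1844/(183*(-6762998267/1170051)) = (1844/183)*(-1170051/6762998267) = -719191348/412542894287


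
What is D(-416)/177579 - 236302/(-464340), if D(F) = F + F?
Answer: 6929323663/13742838810 ≈ 0.50421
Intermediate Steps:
D(F) = 2*F
D(-416)/177579 - 236302/(-464340) = (2*(-416))/177579 - 236302/(-464340) = -832*1/177579 - 236302*(-1/464340) = -832/177579 + 118151/232170 = 6929323663/13742838810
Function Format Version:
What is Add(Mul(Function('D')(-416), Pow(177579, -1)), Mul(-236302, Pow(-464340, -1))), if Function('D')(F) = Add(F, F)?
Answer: Rational(6929323663, 13742838810) ≈ 0.50421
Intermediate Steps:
Function('D')(F) = Mul(2, F)
Add(Mul(Function('D')(-416), Pow(177579, -1)), Mul(-236302, Pow(-464340, -1))) = Add(Mul(Mul(2, -416), Pow(177579, -1)), Mul(-236302, Pow(-464340, -1))) = Add(Mul(-832, Rational(1, 177579)), Mul(-236302, Rational(-1, 464340))) = Add(Rational(-832, 177579), Rational(118151, 232170)) = Rational(6929323663, 13742838810)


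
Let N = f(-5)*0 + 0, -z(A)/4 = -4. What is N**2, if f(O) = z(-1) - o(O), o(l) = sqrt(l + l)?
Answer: 0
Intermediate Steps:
z(A) = 16 (z(A) = -4*(-4) = 16)
o(l) = sqrt(2)*sqrt(l) (o(l) = sqrt(2*l) = sqrt(2)*sqrt(l))
f(O) = 16 - sqrt(2)*sqrt(O)
N = 0 (N = (16 - sqrt(2)*sqrt(-5))*0 + 0 = (16 - sqrt(2)*I*sqrt(5))*0 + 0 = (16 - I*sqrt(10))*0 + 0 = 0 + 0 = 0)
N**2 = 0**2 = 0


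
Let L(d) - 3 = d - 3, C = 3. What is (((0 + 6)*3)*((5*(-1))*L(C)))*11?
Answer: -2970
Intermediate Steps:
L(d) = d (L(d) = 3 + (d - 3) = 3 + (-3 + d) = d)
(((0 + 6)*3)*((5*(-1))*L(C)))*11 = (((0 + 6)*3)*((5*(-1))*3))*11 = ((6*3)*(-5*3))*11 = (18*(-15))*11 = -270*11 = -2970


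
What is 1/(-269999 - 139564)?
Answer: -1/409563 ≈ -2.4416e-6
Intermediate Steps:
1/(-269999 - 139564) = 1/(-409563) = -1/409563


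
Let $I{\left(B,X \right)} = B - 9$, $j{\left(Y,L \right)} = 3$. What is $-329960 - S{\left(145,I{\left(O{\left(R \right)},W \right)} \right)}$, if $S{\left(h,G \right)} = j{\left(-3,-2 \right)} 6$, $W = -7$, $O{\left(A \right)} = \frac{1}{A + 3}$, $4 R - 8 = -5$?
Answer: $-329978$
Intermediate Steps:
$R = \frac{3}{4}$ ($R = 2 + \frac{1}{4} \left(-5\right) = 2 - \frac{5}{4} = \frac{3}{4} \approx 0.75$)
$O{\left(A \right)} = \frac{1}{3 + A}$
$I{\left(B,X \right)} = -9 + B$
$S{\left(h,G \right)} = 18$ ($S{\left(h,G \right)} = 3 \cdot 6 = 18$)
$-329960 - S{\left(145,I{\left(O{\left(R \right)},W \right)} \right)} = -329960 - 18 = -329978$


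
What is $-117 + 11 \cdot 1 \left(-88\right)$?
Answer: $-1085$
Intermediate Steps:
$-117 + 11 \cdot 1 \left(-88\right) = -117 + 11 \left(-88\right) = -117 - 968 = -1085$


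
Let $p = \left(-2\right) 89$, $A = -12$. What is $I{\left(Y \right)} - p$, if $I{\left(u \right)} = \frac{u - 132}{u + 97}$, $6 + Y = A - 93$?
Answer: $\frac{2735}{14} \approx 195.36$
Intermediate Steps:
$Y = -111$ ($Y = -6 - 105 = -111$)
$I{\left(u \right)} = \frac{-132 + u}{97 + u}$
$p = -178$
$I{\left(Y \right)} - p = \frac{-132 - 111}{97 - 111} - -178 = \frac{1}{-14} \left(-243\right) + 178 = \left(- \frac{1}{14}\right) \left(-243\right) + 178 = \frac{243}{14} + 178 = \frac{2735}{14}$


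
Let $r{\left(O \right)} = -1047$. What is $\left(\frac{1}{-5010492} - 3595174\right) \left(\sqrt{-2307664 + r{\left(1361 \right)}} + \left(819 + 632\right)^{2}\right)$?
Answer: $- \frac{37925831590423754209}{5010492} - \frac{18013590565609 i \sqrt{2308711}}{5010492} \approx -7.5693 \cdot 10^{12} - 5.4627 \cdot 10^{9} i$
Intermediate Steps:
$\left(\frac{1}{-5010492} - 3595174\right) \left(\sqrt{-2307664 + r{\left(1361 \right)}} + \left(819 + 632\right)^{2}\right) = \left(\frac{1}{-5010492} - 3595174\right) \left(\sqrt{-2307664 - 1047} + \left(819 + 632\right)^{2}\right) = \left(- \frac{1}{5010492} - 3595174\right) \left(\sqrt{-2308711} + 1451^{2}\right) = - \frac{18013590565609 \left(i \sqrt{2308711} + 2105401\right)}{5010492} = - \frac{18013590565609 \left(2105401 + i \sqrt{2308711}\right)}{5010492} = - \frac{37925831590423754209}{5010492} - \frac{18013590565609 i \sqrt{2308711}}{5010492}$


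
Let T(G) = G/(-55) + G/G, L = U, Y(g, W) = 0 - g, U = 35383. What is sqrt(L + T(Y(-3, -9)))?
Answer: sqrt(107036435)/55 ≈ 188.11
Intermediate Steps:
Y(g, W) = -g
L = 35383
T(G) = 1 - G/55 (T(G) = G*(-1/55) + 1 = -G/55 + 1 = 1 - G/55)
sqrt(L + T(Y(-3, -9))) = sqrt(35383 + (1 - (-1)*(-3)/55)) = sqrt(35383 + (1 - 1/55*3)) = sqrt(35383 + (1 - 3/55)) = sqrt(35383 + 52/55) = sqrt(1946117/55) = sqrt(107036435)/55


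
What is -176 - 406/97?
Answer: -17478/97 ≈ -180.19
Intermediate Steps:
-176 - 406/97 = -17478/97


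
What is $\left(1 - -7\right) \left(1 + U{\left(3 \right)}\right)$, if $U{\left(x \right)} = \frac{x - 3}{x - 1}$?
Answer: $8$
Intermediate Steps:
$U{\left(x \right)} = \frac{-3 + x}{-1 + x}$
$\left(1 - -7\right) \left(1 + U{\left(3 \right)}\right) = \left(1 - -7\right) \left(1 + \frac{-3 + 3}{-1 + 3}\right) = \left(1 + 7\right) \left(1 + \frac{1}{2} \cdot 0\right) = 8 \left(1 + \frac{1}{2} \cdot 0\right) = 8 \left(1 + 0\right) = 8 \cdot 1 = 8$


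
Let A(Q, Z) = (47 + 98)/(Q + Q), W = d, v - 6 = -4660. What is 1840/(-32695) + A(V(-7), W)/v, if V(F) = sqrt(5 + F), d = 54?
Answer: -368/6539 + 145*I*sqrt(2)/18616 ≈ -0.056278 + 0.011015*I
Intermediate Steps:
v = -4654 (v = 6 - 4660 = -4654)
W = 54
A(Q, Z) = 145/(2*Q) (A(Q, Z) = 145/((2*Q)) = 145*(1/(2*Q)) = 145/(2*Q))
1840/(-32695) + A(V(-7), W)/v = 1840/(-32695) + (145/(2*(sqrt(5 - 7))))/(-4654) = 1840*(-1/32695) + (145/(2*(sqrt(-2))))*(-1/4654) = -368/6539 + (145/(2*((I*sqrt(2)))))*(-1/4654) = -368/6539 + (145*(-I*sqrt(2)/2)/2)*(-1/4654) = -368/6539 - 145*I*sqrt(2)/4*(-1/4654) = -368/6539 + 145*I*sqrt(2)/18616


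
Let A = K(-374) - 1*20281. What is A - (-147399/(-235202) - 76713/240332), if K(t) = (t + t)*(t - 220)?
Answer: 11984499688534771/28263283532 ≈ 4.2403e+5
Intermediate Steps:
K(t) = 2*t*(-220 + t) (K(t) = (2*t)*(-220 + t) = 2*t*(-220 + t))
A = 424031 (A = 2*(-374)*(-220 - 374) - 1*20281 = 2*(-374)*(-594) - 20281 = 444312 - 20281 = 424031)
A - (-147399/(-235202) - 76713/240332) = 424031 - (-147399/(-235202) - 76713/240332) = 424031 - (-147399*(-1/235202) - 76713*1/240332) = 424031 - (147399/235202 - 76713/240332) = 424031 - 1*8690822721/28263283532 = 424031 - 8690822721/28263283532 = 11984499688534771/28263283532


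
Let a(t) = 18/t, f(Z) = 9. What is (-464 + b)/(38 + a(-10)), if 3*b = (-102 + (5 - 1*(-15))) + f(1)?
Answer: -7325/543 ≈ -13.490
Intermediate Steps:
b = -73/3 (b = ((-102 + (5 - 1*(-15))) + 9)/3 = ((-102 + (5 + 15)) + 9)/3 = ((-102 + 20) + 9)/3 = (-82 + 9)/3 = (⅓)*(-73) = -73/3 ≈ -24.333)
(-464 + b)/(38 + a(-10)) = (-464 - 73/3)/(38 + 18/(-10)) = -1465/(3*(38 + 18*(-⅒))) = -1465/(3*(38 - 9/5)) = -1465/(3*181/5) = -1465/3*5/181 = -7325/543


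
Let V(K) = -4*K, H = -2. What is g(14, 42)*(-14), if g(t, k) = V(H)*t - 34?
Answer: -1092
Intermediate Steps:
g(t, k) = -34 + 8*t (g(t, k) = (-4*(-2))*t - 34 = 8*t - 34 = -34 + 8*t)
g(14, 42)*(-14) = (-34 + 8*14)*(-14) = (-34 + 112)*(-14) = 78*(-14) = -1092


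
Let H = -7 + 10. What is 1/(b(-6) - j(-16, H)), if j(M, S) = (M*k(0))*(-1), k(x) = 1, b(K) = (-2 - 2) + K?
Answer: -1/26 ≈ -0.038462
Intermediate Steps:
b(K) = -4 + K
H = 3
j(M, S) = -M (j(M, S) = (M*1)*(-1) = M*(-1) = -M)
1/(b(-6) - j(-16, H)) = 1/((-4 - 6) - (-1)*(-16)) = 1/(-10 - 1*16) = 1/(-10 - 16) = 1/(-26) = -1/26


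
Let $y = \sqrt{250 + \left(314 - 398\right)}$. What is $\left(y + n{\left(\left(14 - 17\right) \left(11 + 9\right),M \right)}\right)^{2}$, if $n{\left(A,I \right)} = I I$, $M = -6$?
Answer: $\left(36 + \sqrt{166}\right)^{2} \approx 2389.7$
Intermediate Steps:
$y = \sqrt{166}$ ($y = \sqrt{250 + \left(314 - 398\right)} = \sqrt{250 - 84} = \sqrt{166} \approx 12.884$)
$n{\left(A,I \right)} = I^{2}$
$\left(y + n{\left(\left(14 - 17\right) \left(11 + 9\right),M \right)}\right)^{2} = \left(\sqrt{166} + \left(-6\right)^{2}\right)^{2} = \left(\sqrt{166} + 36\right)^{2} = \left(36 + \sqrt{166}\right)^{2}$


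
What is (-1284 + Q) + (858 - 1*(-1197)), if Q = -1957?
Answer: -1186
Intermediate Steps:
(-1284 + Q) + (858 - 1*(-1197)) = (-1284 - 1957) + (858 - 1*(-1197)) = -3241 + (858 + 1197) = -3241 + 2055 = -1186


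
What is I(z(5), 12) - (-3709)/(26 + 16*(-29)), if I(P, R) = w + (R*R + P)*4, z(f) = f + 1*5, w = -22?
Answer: 256463/438 ≈ 585.53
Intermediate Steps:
z(f) = 5 + f (z(f) = f + 5 = 5 + f)
I(P, R) = -22 + 4*P + 4*R² (I(P, R) = -22 + (R*R + P)*4 = -22 + (R² + P)*4 = -22 + (P + R²)*4 = -22 + (4*P + 4*R²) = -22 + 4*P + 4*R²)
I(z(5), 12) - (-3709)/(26 + 16*(-29)) = (-22 + 4*(5 + 5) + 4*12²) - (-3709)/(26 + 16*(-29)) = (-22 + 4*10 + 4*144) - (-3709)/(26 - 464) = (-22 + 40 + 576) - (-3709)/(-438) = 594 - (-3709)*(-1)/438 = 594 - 1*3709/438 = 594 - 3709/438 = 256463/438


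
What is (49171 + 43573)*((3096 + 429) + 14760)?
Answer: 1695824040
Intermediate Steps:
(49171 + 43573)*((3096 + 429) + 14760) = 92744*(3525 + 14760) = 92744*18285 = 1695824040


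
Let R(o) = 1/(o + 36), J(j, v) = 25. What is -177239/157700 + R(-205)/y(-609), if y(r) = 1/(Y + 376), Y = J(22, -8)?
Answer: -93191091/26651300 ≈ -3.4967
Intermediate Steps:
Y = 25
y(r) = 1/401 (y(r) = 1/(25 + 376) = 1/401)
R(o) = 1/(36 + o)
-177239/157700 + R(-205)/y(-609) = -177239/157700 + 1/((36 - 205)*(1/401)) = -177239*1/157700 + 401/(-169) = -177239/157700 - 1/169*401 = -177239/157700 - 401/169 = -93191091/26651300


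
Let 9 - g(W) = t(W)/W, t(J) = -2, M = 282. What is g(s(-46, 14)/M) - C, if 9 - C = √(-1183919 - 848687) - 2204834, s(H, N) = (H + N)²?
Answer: -564437363/256 + I*√2032606 ≈ -2.2048e+6 + 1425.7*I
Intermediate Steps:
g(W) = 9 + 2/W (g(W) = 9 - (-2)/W = 9 + 2/W)
C = 2204843 - I*√2032606 (C = 9 - (√(-1183919 - 848687) - 2204834) = 9 - (√(-2032606) - 2204834) = 9 - (I*√2032606 - 2204834) = 9 - (-2204834 + I*√2032606) = 9 + (2204834 - I*√2032606) = 2204843 - I*√2032606 ≈ 2.2048e+6 - 1425.7*I)
g(s(-46, 14)/M) - C = (9 + 2/(((-46 + 14)²/282))) - (2204843 - I*√2032606) = (9 + 2/(((-32)²*(1/282)))) + (-2204843 + I*√2032606) = (9 + 2/((1024*(1/282)))) + (-2204843 + I*√2032606) = (9 + 2/(512/141)) + (-2204843 + I*√2032606) = (9 + 2*(141/512)) + (-2204843 + I*√2032606) = (9 + 141/256) + (-2204843 + I*√2032606) = 2445/256 + (-2204843 + I*√2032606) = -564437363/256 + I*√2032606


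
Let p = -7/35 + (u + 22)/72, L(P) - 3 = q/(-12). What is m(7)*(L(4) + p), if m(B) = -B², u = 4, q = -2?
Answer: -29351/180 ≈ -163.06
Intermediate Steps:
L(P) = 19/6 (L(P) = 3 - 2/(-12) = 3 - 2*(-1/12) = 3 + ⅙ = 19/6)
p = 29/180 (p = -7/35 + (4 + 22)/72 = -7*1/35 + 26*(1/72) = -⅕ + 13/36 = 29/180 ≈ 0.16111)
m(7)*(L(4) + p) = (-1*7²)*(19/6 + 29/180) = -1*49*(599/180) = -49*599/180 = -29351/180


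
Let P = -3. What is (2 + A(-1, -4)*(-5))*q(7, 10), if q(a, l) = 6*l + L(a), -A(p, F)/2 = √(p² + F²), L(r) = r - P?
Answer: 140 + 700*√17 ≈ 3026.2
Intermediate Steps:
L(r) = 3 + r (L(r) = r - 1*(-3) = r + 3 = 3 + r)
A(p, F) = -2*√(F² + p²) (A(p, F) = -2*√(p² + F²) = -2*√(F² + p²))
q(a, l) = 3 + a + 6*l (q(a, l) = 6*l + (3 + a) = 3 + a + 6*l)
(2 + A(-1, -4)*(-5))*q(7, 10) = (2 - 2*√((-4)² + (-1)²)*(-5))*(3 + 7 + 6*10) = (2 - 2*√(16 + 1)*(-5))*(3 + 7 + 60) = (2 - 2*√17*(-5))*70 = (2 + 10*√17)*70 = 140 + 700*√17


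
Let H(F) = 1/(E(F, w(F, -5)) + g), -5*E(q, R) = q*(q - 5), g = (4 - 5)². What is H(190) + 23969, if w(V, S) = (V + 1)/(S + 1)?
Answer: 168478100/7029 ≈ 23969.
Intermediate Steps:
w(V, S) = (1 + V)/(1 + S)
g = 1 (g = (-1)² = 1)
E(q, R) = -q*(-5 + q)/5 (E(q, R) = -q*(q - 5)/5 = -q*(-5 + q)/5)
H(F) = 1/(1 + F*(5 - F)/5) (H(F) = 1/(F*(5 - F)/5 + 1) = 1/(1 + F*(5 - F)/5))
H(190) + 23969 = -5/(-5 + 190*(-5 + 190)) + 23969 = -5/(-5 + 190*185) + 23969 = -5/(-5 + 35150) + 23969 = -5/35145 + 23969 = -5*1/35145 + 23969 = -1/7029 + 23969 = 168478100/7029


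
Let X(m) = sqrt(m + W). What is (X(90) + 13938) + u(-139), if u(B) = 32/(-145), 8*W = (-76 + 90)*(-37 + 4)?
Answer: 2020978/145 + sqrt(129)/2 ≈ 13943.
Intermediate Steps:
W = -231/4 (W = ((-76 + 90)*(-37 + 4))/8 = (14*(-33))/8 = (1/8)*(-462) = -231/4 ≈ -57.750)
u(B) = -32/145 (u(B) = 32*(-1/145) = -32/145)
X(m) = sqrt(-231/4 + m) (X(m) = sqrt(m - 231/4) = sqrt(-231/4 + m))
(X(90) + 13938) + u(-139) = (sqrt(-231 + 4*90)/2 + 13938) - 32/145 = (sqrt(-231 + 360)/2 + 13938) - 32/145 = (sqrt(129)/2 + 13938) - 32/145 = (13938 + sqrt(129)/2) - 32/145 = 2020978/145 + sqrt(129)/2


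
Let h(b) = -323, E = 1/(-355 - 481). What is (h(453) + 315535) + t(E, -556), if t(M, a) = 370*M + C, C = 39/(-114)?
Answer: 65879144/209 ≈ 3.1521e+5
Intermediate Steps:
C = -13/38 (C = 39*(-1/114) = -13/38 ≈ -0.34211)
E = -1/836 (E = 1/(-836) = -1/836 ≈ -0.0011962)
t(M, a) = -13/38 + 370*M (t(M, a) = 370*M - 13/38 = -13/38 + 370*M)
(h(453) + 315535) + t(E, -556) = (-323 + 315535) + (-13/38 + 370*(-1/836)) = 315212 + (-13/38 - 185/418) = 315212 - 164/209 = 65879144/209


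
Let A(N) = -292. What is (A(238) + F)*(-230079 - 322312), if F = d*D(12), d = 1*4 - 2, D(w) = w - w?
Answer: 161298172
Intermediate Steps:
D(w) = 0
d = 2 (d = 4 - 2 = 2)
F = 0 (F = 2*0 = 0)
(A(238) + F)*(-230079 - 322312) = (-292 + 0)*(-230079 - 322312) = -292*(-552391) = 161298172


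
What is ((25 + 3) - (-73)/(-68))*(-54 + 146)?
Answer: 42113/17 ≈ 2477.2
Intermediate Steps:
((25 + 3) - (-73)/(-68))*(-54 + 146) = (28 - (-73)*(-1)/68)*92 = (28 - 1*73/68)*92 = (28 - 73/68)*92 = (1831/68)*92 = 42113/17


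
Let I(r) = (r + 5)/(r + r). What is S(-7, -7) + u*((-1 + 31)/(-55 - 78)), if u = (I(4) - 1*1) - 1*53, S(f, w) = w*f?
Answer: 32413/532 ≈ 60.927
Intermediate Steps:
S(f, w) = f*w
I(r) = (5 + r)/(2*r) (I(r) = (5 + r)/((2*r)) = (5 + r)*(1/(2*r)) = (5 + r)/(2*r))
u = -423/8 (u = ((1/2)*(5 + 4)/4 - 1*1) - 1*53 = ((1/2)*(1/4)*9 - 1) - 53 = (9/8 - 1) - 53 = 1/8 - 53 = -423/8 ≈ -52.875)
S(-7, -7) + u*((-1 + 31)/(-55 - 78)) = -7*(-7) - 423*(-1 + 31)/(8*(-55 - 78)) = 49 - 6345/(4*(-133)) = 49 - 6345*(-1)/(4*133) = 49 - 423/8*(-30/133) = 49 + 6345/532 = 32413/532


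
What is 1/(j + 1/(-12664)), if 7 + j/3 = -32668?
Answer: -12664/1241388601 ≈ -1.0201e-5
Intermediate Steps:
j = -98025 (j = -21 + 3*(-32668) = -21 - 98004 = -98025)
1/(j + 1/(-12664)) = 1/(-98025 + 1/(-12664)) = 1/(-98025 - 1/12664) = 1/(-1241388601/12664) = -12664/1241388601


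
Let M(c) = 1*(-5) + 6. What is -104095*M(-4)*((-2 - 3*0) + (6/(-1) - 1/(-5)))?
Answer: 811941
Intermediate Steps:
M(c) = 1 (M(c) = -5 + 6 = 1)
-104095*M(-4)*((-2 - 3*0) + (6/(-1) - 1/(-5))) = -104095*((-2 - 3*0) + (6/(-1) - 1/(-5))) = -104095*((-2 + 0) + (6*(-1) - 1*(-1/5))) = -104095*(-2 + (-6 + 1/5)) = -104095*(-2 - 29/5) = -104095*(-39)/5 = -104095*(-39/5) = 811941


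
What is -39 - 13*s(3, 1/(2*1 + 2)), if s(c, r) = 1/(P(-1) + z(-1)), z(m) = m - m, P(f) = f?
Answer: -26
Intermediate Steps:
z(m) = 0
s(c, r) = -1 (s(c, r) = 1/(-1 + 0) = 1/(-1) = -1)
-39 - 13*s(3, 1/(2*1 + 2)) = -39 - 13*(-1) = -39 + 13 = -26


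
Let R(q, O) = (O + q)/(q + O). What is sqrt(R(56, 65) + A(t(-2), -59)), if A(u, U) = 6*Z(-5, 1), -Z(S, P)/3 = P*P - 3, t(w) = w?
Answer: sqrt(37) ≈ 6.0828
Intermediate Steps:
Z(S, P) = 9 - 3*P**2 (Z(S, P) = -3*(P*P - 3) = -3*(P**2 - 3) = -3*(-3 + P**2) = 9 - 3*P**2)
R(q, O) = 1 (R(q, O) = (O + q)/(O + q) = 1)
A(u, U) = 36 (A(u, U) = 6*(9 - 3*1**2) = 6*(9 - 3*1) = 6*(9 - 3) = 6*6 = 36)
sqrt(R(56, 65) + A(t(-2), -59)) = sqrt(1 + 36) = sqrt(37)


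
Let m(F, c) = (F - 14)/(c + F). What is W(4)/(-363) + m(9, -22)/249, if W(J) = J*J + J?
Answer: -20975/391677 ≈ -0.053552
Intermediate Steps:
W(J) = J + J² (W(J) = J² + J = J + J²)
m(F, c) = (-14 + F)/(F + c)
W(4)/(-363) + m(9, -22)/249 = (4*(1 + 4))/(-363) + ((-14 + 9)/(9 - 22))/249 = (4*5)*(-1/363) + (-5/(-13))*(1/249) = 20*(-1/363) - 1/13*(-5)*(1/249) = -20/363 + (5/13)*(1/249) = -20/363 + 5/3237 = -20975/391677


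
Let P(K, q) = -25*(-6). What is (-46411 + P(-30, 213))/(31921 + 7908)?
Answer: -46261/39829 ≈ -1.1615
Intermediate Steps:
P(K, q) = 150
(-46411 + P(-30, 213))/(31921 + 7908) = (-46411 + 150)/(31921 + 7908) = -46261/39829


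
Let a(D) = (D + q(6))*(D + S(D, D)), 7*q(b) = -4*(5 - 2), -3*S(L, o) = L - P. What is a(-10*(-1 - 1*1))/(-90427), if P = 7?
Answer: -6016/1898967 ≈ -0.0031680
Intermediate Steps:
S(L, o) = 7/3 - L/3 (S(L, o) = -(L - 1*7)/3 = -(L - 7)/3 = -(-7 + L)/3 = 7/3 - L/3)
q(b) = -12/7 (q(b) = (-4*(5 - 2))/7 = (-4*3)/7 = (⅐)*(-12) = -12/7)
a(D) = (-12/7 + D)*(7/3 + 2*D/3) (a(D) = (D - 12/7)*(D + (7/3 - D/3)) = (-12/7 + D)*(7/3 + 2*D/3))
a(-10*(-1 - 1*1))/(-90427) = (-4 + 2*(-10*(-1 - 1*1))²/3 + 25*(-10*(-1 - 1*1))/21)/(-90427) = (-4 + 2*(-10*(-1 - 1))²/3 + 25*(-10*(-1 - 1))/21)*(-1/90427) = (-4 + 2*(-10*(-2))²/3 + 25*(-10*(-2))/21)*(-1/90427) = (-4 + (⅔)*20² + (25/21)*20)*(-1/90427) = (-4 + (⅔)*400 + 500/21)*(-1/90427) = (-4 + 800/3 + 500/21)*(-1/90427) = (6016/21)*(-1/90427) = -6016/1898967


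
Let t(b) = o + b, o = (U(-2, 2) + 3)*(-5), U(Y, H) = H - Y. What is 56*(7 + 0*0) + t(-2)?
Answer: 355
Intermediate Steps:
o = -35 (o = ((2 - 1*(-2)) + 3)*(-5) = ((2 + 2) + 3)*(-5) = (4 + 3)*(-5) = 7*(-5) = -35)
t(b) = -35 + b
56*(7 + 0*0) + t(-2) = 56*(7 + 0*0) + (-35 - 2) = 56*(7 + 0) - 37 = 56*7 - 37 = 392 - 37 = 355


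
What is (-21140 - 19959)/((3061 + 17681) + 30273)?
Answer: -41099/51015 ≈ -0.80563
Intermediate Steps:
(-21140 - 19959)/((3061 + 17681) + 30273) = -41099/(20742 + 30273) = -41099/51015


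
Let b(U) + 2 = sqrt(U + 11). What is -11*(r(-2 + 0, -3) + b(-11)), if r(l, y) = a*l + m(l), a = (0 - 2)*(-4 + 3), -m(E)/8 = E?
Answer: -110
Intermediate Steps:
m(E) = -8*E
a = 2 (a = -2*(-1) = 2)
r(l, y) = -6*l (r(l, y) = 2*l - 8*l = -6*l)
b(U) = -2 + sqrt(11 + U) (b(U) = -2 + sqrt(U + 11) = -2 + sqrt(11 + U))
-11*(r(-2 + 0, -3) + b(-11)) = -11*(-6*(-2 + 0) + (-2 + sqrt(11 - 11))) = -11*(-6*(-2) + (-2 + sqrt(0))) = -11*(12 + (-2 + 0)) = -11*(12 - 2) = -11*10 = -110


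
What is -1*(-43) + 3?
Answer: 46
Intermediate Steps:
-1*(-43) + 3 = 43 + 3 = 46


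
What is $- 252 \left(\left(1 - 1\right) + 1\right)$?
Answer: $-252$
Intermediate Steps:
$- 252 \left(\left(1 - 1\right) + 1\right) = - 252 \left(0 + 1\right) = \left(-252\right) 1 = -252$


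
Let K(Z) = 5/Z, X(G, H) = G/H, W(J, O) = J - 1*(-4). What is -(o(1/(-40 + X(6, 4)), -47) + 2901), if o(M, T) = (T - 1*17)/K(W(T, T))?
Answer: -17257/5 ≈ -3451.4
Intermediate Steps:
W(J, O) = 4 + J (W(J, O) = J + 4 = 4 + J)
o(M, T) = (-17 + T)*(4/5 + T/5) (o(M, T) = (T - 1*17)/((5/(4 + T))) = (T - 17)*(4/5 + T/5) = (-17 + T)*(4/5 + T/5))
-(o(1/(-40 + X(6, 4)), -47) + 2901) = -((-17 - 47)*(4 - 47)/5 + 2901) = -((1/5)*(-64)*(-43) + 2901) = -(2752/5 + 2901) = -1*17257/5 = -17257/5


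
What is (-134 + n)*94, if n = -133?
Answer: -25098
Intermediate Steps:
(-134 + n)*94 = (-134 - 133)*94 = -267*94 = -25098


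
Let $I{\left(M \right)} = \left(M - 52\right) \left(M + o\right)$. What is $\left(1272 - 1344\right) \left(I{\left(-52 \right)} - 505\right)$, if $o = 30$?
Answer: $-128376$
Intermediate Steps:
$I{\left(M \right)} = \left(-52 + M\right) \left(30 + M\right)$ ($I{\left(M \right)} = \left(M - 52\right) \left(M + 30\right) = \left(-52 + M\right) \left(30 + M\right)$)
$\left(1272 - 1344\right) \left(I{\left(-52 \right)} - 505\right) = \left(1272 - 1344\right) \left(\left(-1560 + \left(-52\right)^{2} - -1144\right) - 505\right) = - 72 \left(\left(-1560 + 2704 + 1144\right) - 505\right) = - 72 \left(2288 - 505\right) = \left(-72\right) 1783 = -128376$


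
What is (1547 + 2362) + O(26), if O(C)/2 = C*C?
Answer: 5261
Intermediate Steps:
O(C) = 2*C² (O(C) = 2*(C*C) = 2*C²)
(1547 + 2362) + O(26) = (1547 + 2362) + 2*26² = 3909 + 2*676 = 3909 + 1352 = 5261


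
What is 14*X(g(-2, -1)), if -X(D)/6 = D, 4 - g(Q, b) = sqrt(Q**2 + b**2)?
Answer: -336 + 84*sqrt(5) ≈ -148.17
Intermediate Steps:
g(Q, b) = 4 - sqrt(Q**2 + b**2)
X(D) = -6*D
14*X(g(-2, -1)) = 14*(-6*(4 - sqrt((-2)**2 + (-1)**2))) = 14*(-6*(4 - sqrt(4 + 1))) = 14*(-6*(4 - sqrt(5))) = 14*(-24 + 6*sqrt(5)) = -336 + 84*sqrt(5)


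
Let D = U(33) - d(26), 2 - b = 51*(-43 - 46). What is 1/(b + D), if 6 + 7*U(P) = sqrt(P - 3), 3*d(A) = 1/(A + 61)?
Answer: 7577330859/34402134521963 - 476847*sqrt(30)/68804269043926 ≈ 0.00022022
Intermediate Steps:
d(A) = 1/(3*(61 + A)) (d(A) = 1/(3*(A + 61)) = 1/(3*(61 + A)))
U(P) = -6/7 + sqrt(-3 + P)/7 (U(P) = -6/7 + sqrt(P - 3)/7 = -6/7 + sqrt(-3 + P)/7)
b = 4541 (b = 2 - 51*(-43 - 46) = 2 - 51*(-89) = 2 - 1*(-4539) = 2 + 4539 = 4541)
D = -1573/1827 + sqrt(30)/7 (D = (-6/7 + sqrt(-3 + 33)/7) - 1/(3*(61 + 26)) = (-6/7 + sqrt(30)/7) - 1/(3*87) = (-6/7 + sqrt(30)/7) - 1*1/261 = (-6/7 + sqrt(30)/7) - 1/261 = -1573/1827 + sqrt(30)/7 ≈ -0.078514)
1/(b + D) = 1/(4541 + (-1573/1827 + sqrt(30)/7)) = 1/(8294834/1827 + sqrt(30)/7)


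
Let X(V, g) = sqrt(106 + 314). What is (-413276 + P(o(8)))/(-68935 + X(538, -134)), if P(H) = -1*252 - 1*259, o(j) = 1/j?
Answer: 5704881369/950406761 + 827574*sqrt(105)/4752033805 ≈ 6.0043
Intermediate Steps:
X(V, g) = 2*sqrt(105) (X(V, g) = sqrt(420) = 2*sqrt(105))
P(H) = -511 (P(H) = -252 - 259 = -511)
(-413276 + P(o(8)))/(-68935 + X(538, -134)) = (-413276 - 511)/(-68935 + 2*sqrt(105)) = -413787/(-68935 + 2*sqrt(105))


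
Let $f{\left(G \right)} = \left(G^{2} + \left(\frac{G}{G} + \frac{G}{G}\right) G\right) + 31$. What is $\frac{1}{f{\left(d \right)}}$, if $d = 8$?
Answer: $\frac{1}{111} \approx 0.009009$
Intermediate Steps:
$f{\left(G \right)} = 31 + G^{2} + 2 G$ ($f{\left(G \right)} = \left(G^{2} + \left(1 + 1\right) G\right) + 31 = \left(G^{2} + 2 G\right) + 31 = 31 + G^{2} + 2 G$)
$\frac{1}{f{\left(d \right)}} = \frac{1}{31 + 8^{2} + 2 \cdot 8} = \frac{1}{31 + 64 + 16} = \frac{1}{111}$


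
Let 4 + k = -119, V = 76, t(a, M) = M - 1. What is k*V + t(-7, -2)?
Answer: -9351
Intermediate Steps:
t(a, M) = -1 + M
k = -123 (k = -4 - 119 = -123)
k*V + t(-7, -2) = -123*76 + (-1 - 2) = -9348 - 3 = -9351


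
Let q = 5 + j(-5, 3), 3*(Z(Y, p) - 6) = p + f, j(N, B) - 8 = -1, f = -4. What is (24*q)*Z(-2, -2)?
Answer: 1152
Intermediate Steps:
j(N, B) = 7 (j(N, B) = 8 - 1 = 7)
Z(Y, p) = 14/3 + p/3 (Z(Y, p) = 6 + (p - 4)/3 = 6 + (-4 + p)/3 = 6 + (-4/3 + p/3) = 14/3 + p/3)
q = 12 (q = 5 + 7 = 12)
(24*q)*Z(-2, -2) = (24*12)*(14/3 + (1/3)*(-2)) = 288*(14/3 - 2/3) = 288*4 = 1152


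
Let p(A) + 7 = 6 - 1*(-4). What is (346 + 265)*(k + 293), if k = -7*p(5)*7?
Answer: 89206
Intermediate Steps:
p(A) = 3 (p(A) = -7 + (6 - 1*(-4)) = -7 + (6 + 4) = -7 + 10 = 3)
k = -147 (k = -7*3*7 = -21*7 = -147)
(346 + 265)*(k + 293) = (346 + 265)*(-147 + 293) = 611*146 = 89206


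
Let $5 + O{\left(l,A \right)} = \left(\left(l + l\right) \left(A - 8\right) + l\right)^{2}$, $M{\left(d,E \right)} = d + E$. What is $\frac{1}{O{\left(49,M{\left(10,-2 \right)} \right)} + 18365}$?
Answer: $\frac{1}{20761} \approx 4.8167 \cdot 10^{-5}$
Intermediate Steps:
$M{\left(d,E \right)} = E + d$
$O{\left(l,A \right)} = -5 + \left(l + 2 l \left(-8 + A\right)\right)^{2}$ ($O{\left(l,A \right)} = -5 + \left(\left(l + l\right) \left(A - 8\right) + l\right)^{2} = -5 + \left(2 l \left(-8 + A\right) + l\right)^{2} = -5 + \left(l + 2 l \left(-8 + A\right)\right)^{2}$)
$\frac{1}{O{\left(49,M{\left(10,-2 \right)} \right)} + 18365} = \frac{1}{\left(-5 + 49^{2} \left(-15 + 2 \left(-2 + 10\right)\right)^{2}\right) + 18365} = \frac{1}{\left(-5 + 2401 \left(-15 + 2 \cdot 8\right)^{2}\right) + 18365} = \frac{1}{\left(-5 + 2401 \left(-15 + 16\right)^{2}\right) + 18365} = \frac{1}{\left(-5 + 2401 \cdot 1^{2}\right) + 18365} = \frac{1}{\left(-5 + 2401 \cdot 1\right) + 18365} = \frac{1}{\left(-5 + 2401\right) + 18365} = \frac{1}{2396 + 18365} = \frac{1}{20761}$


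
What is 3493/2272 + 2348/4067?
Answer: 19540687/9240224 ≈ 2.1147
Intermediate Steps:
3493/2272 + 2348/4067 = 19540687/9240224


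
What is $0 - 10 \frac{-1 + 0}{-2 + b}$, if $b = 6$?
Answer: $\frac{5}{2} \approx 2.5$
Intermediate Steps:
$0 - 10 \frac{-1 + 0}{-2 + b} = 0 - 10 \frac{-1 + 0}{-2 + 6} = 0 - 10 \left(- \frac{1}{4}\right) = 0 - 10 \left(\left(-1\right) \frac{1}{4}\right) = 0 - - \frac{5}{2} = 0 + \frac{5}{2} = \frac{5}{2}$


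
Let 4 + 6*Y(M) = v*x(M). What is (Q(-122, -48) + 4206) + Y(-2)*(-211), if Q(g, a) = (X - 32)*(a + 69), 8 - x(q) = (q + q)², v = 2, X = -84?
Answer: 7420/3 ≈ 2473.3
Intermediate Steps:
x(q) = 8 - 4*q² (x(q) = 8 - (q + q)² = 8 - (2*q)² = 8 - 4*q²)
Q(g, a) = -8004 - 116*a (Q(g, a) = (-84 - 32)*(a + 69) = -116*(69 + a) = -8004 - 116*a)
Y(M) = 2 - 4*M²/3 (Y(M) = -⅔ + (2*(8 - 4*M²))/6 = -⅔ + (16 - 8*M²)/6 = -⅔ + (8/3 - 4*M²/3) = 2 - 4*M²/3)
(Q(-122, -48) + 4206) + Y(-2)*(-211) = ((-8004 - 116*(-48)) + 4206) + (2 - 4/3*(-2)²)*(-211) = ((-8004 + 5568) + 4206) + (2 - 4/3*4)*(-211) = (-2436 + 4206) + (2 - 16/3)*(-211) = 1770 - 10/3*(-211) = 1770 + 2110/3 = 7420/3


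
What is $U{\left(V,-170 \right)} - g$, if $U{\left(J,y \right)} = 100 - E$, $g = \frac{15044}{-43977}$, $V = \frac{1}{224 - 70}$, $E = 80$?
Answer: $\frac{894584}{43977} \approx 20.342$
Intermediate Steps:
$V = \frac{1}{154} \approx 0.0064935$
$g = - \frac{15044}{43977}$ ($g = 15044 \left(- \frac{1}{43977}\right) = - \frac{15044}{43977} \approx -0.34209$)
$U{\left(J,y \right)} = 20$ ($U{\left(J,y \right)} = 100 - 80 = 20$)
$U{\left(V,-170 \right)} - g = 20 - - \frac{15044}{43977} = 20 + \frac{15044}{43977} = \frac{894584}{43977}$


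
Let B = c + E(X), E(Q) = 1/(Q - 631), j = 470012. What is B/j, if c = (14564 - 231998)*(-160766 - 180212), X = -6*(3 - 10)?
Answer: 43668583956227/276837068 ≈ 1.5774e+5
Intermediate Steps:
X = 42 (X = -6*(-7) = 42)
c = 74140210452 (c = -217434*(-340978) = 74140210452)
E(Q) = 1/(-631 + Q)
B = 43668583956227/589 (B = 74140210452 + 1/(-631 + 42) = 74140210452 + 1/(-589) = 74140210452 - 1/589 = 43668583956227/589 ≈ 7.4140e+10)
B/j = (43668583956227/589)/470012 = (43668583956227/589)*(1/470012) = 43668583956227/276837068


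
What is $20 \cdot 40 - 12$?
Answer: $788$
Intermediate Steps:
$20 \cdot 40 - 12 = 800 - 12 = 788$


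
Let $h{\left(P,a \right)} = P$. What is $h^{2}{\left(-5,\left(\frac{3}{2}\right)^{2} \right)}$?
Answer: $25$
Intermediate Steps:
$h^{2}{\left(-5,\left(\frac{3}{2}\right)^{2} \right)} = \left(-5\right)^{2} = 25$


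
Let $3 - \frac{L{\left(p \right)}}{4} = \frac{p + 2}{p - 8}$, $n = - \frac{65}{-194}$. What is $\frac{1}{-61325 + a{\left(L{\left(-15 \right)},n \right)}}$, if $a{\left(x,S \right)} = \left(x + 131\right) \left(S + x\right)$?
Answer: $- \frac{102626}{6148033063} \approx -1.6693 \cdot 10^{-5}$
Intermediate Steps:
$n = \frac{65}{194}$ ($n = \left(-65\right) \left(- \frac{1}{194}\right) = \frac{65}{194} \approx 0.33505$)
$L{\left(p \right)} = 12 - \frac{4 \left(2 + p\right)}{-8 + p}$ ($L{\left(p \right)} = 12 - 4 \frac{p + 2}{p - 8} = 12 - 4 \frac{2 + p}{-8 + p} = 12 - \frac{4 \left(2 + p\right)}{-8 + p}$)
$a{\left(x,S \right)} = \left(131 + x\right) \left(S + x\right)$
$\frac{1}{-61325 + a{\left(L{\left(-15 \right)},n \right)}} = \frac{1}{-61325 + \left(\left(\frac{8 \left(-13 - 15\right)}{-8 - 15}\right)^{2} + 131 \cdot \frac{65}{194} + 131 \frac{8 \left(-13 - 15\right)}{-8 - 15} + \frac{65 \frac{8 \left(-13 - 15\right)}{-8 - 15}}{194}\right)} = \frac{1}{-61325 + \left(\left(8 \frac{1}{-23} \left(-28\right)\right)^{2} + \frac{8515}{194} + 131 \cdot 8 \frac{1}{-23} \left(-28\right) + \frac{65 \cdot 8 \frac{1}{-23} \left(-28\right)}{194}\right)} = \frac{1}{-61325 + \left(\left(8 \left(- \frac{1}{23}\right) \left(-28\right)\right)^{2} + \frac{8515}{194} + 131 \cdot 8 \left(- \frac{1}{23}\right) \left(-28\right) + \frac{65 \cdot 8 \left(- \frac{1}{23}\right) \left(-28\right)}{194}\right)} = \frac{1}{-61325 + \left(\left(\frac{224}{23}\right)^{2} + \frac{8515}{194} + 131 \cdot \frac{224}{23} + \frac{65}{194} \cdot \frac{224}{23}\right)} = \frac{1}{-61325 + \left(\frac{50176}{529} + \frac{8515}{194} + \frac{29344}{23} + \frac{7280}{2231}\right)} = \frac{1}{-61325 + \frac{145506387}{102626}} = \frac{1}{- \frac{6148033063}{102626}} = - \frac{102626}{6148033063}$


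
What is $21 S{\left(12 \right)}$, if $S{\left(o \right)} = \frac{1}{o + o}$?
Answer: $\frac{7}{8} \approx 0.875$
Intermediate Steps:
$S{\left(o \right)} = \frac{1}{2 o}$
$21 S{\left(12 \right)} = 21 \frac{1}{2 \cdot 12} = 21 \cdot \frac{1}{2} \cdot \frac{1}{12} = 21 \cdot \frac{1}{24} = \frac{7}{8}$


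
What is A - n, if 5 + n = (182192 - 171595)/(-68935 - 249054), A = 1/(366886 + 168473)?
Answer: 856864882567/170238273051 ≈ 5.0333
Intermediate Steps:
A = 1/535359 ≈ 1.8679e-6
n = -1600542/317989 (n = -5 + (182192 - 171595)/(-68935 - 249054) = -5 + 10597/(-317989) = -5 + 10597*(-1/317989) = -5 - 10597/317989 = -1600542/317989 ≈ -5.0333)
A - n = 1/535359 - 1*(-1600542/317989) = 1/535359 + 1600542/317989 = 856864882567/170238273051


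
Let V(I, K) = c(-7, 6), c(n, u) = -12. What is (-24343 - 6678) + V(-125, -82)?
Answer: -31033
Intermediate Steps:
V(I, K) = -12
(-24343 - 6678) + V(-125, -82) = (-24343 - 6678) - 12 = -31021 - 12 = -31033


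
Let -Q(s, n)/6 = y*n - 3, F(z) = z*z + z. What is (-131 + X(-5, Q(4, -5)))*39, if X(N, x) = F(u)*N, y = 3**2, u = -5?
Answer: -9009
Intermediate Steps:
F(z) = z + z**2 (F(z) = z**2 + z = z + z**2)
y = 9
Q(s, n) = 18 - 54*n (Q(s, n) = -6*(9*n - 3) = -6*(-3 + 9*n) = 18 - 54*n)
X(N, x) = 20*N (X(N, x) = (-5*(1 - 5))*N = (-5*(-4))*N = 20*N)
(-131 + X(-5, Q(4, -5)))*39 = (-131 + 20*(-5))*39 = (-131 - 100)*39 = -231*39 = -9009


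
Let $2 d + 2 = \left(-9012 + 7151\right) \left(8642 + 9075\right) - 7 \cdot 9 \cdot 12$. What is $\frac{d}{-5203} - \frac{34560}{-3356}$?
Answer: $\frac{27753495545}{8730634} \approx 3178.9$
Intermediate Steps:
$d = - \frac{32972095}{2}$ ($d = -1 + \frac{\left(-9012 + 7151\right) \left(8642 + 9075\right) - 7 \cdot 9 \cdot 12}{2} = -1 + \frac{\left(-1861\right) 17717 - 63 \cdot 12}{2} = -1 + \frac{-32971337 - 756}{2} = -1 + \frac{1}{2} \left(-32972093\right) = -1 - \frac{32972093}{2} = - \frac{32972095}{2} \approx -1.6486 \cdot 10^{7}$)
$\frac{d}{-5203} - \frac{34560}{-3356} = - \frac{32972095}{2 \left(-5203\right)} - \frac{34560}{-3356} = \left(- \frac{32972095}{2}\right) \left(- \frac{1}{5203}\right) - - \frac{8640}{839} = \frac{32972095}{10406} + \frac{8640}{839} = \frac{27753495545}{8730634}$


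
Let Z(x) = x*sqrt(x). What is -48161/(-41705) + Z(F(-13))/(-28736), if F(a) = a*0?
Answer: 48161/41705 ≈ 1.1548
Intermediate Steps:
F(a) = 0
Z(x) = x**(3/2)
-48161/(-41705) + Z(F(-13))/(-28736) = -48161/(-41705) + 0**(3/2)/(-28736) = -48161*(-1/41705) + 0*(-1/28736) = 48161/41705 + 0 = 48161/41705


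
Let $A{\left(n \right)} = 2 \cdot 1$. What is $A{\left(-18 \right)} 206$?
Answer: $412$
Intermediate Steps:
$A{\left(n \right)} = 2$
$A{\left(-18 \right)} 206 = 2 \cdot 206 = 412$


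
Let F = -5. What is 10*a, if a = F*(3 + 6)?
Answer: -450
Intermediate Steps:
a = -45 (a = -5*(3 + 6) = -5*9 = -45)
10*a = 10*(-45) = -450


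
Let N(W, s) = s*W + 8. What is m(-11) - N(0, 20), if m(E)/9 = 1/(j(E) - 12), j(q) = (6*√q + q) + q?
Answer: -6361/776 - 27*I*√11/776 ≈ -8.1972 - 0.1154*I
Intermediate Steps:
N(W, s) = 8 + W*s (N(W, s) = W*s + 8 = 8 + W*s)
j(q) = 2*q + 6*√q (j(q) = (q + 6*√q) + q = 2*q + 6*√q)
m(E) = 9/(-12 + 2*E + 6*√E) (m(E) = 9/((2*E + 6*√E) - 12) = 9/(-12 + 2*E + 6*√E))
m(-11) - N(0, 20) = 9/(2*(-6 - 11 + 3*√(-11))) - (8 + 0*20) = 9/(2*(-6 - 11 + 3*(I*√11))) - (8 + 0) = 9/(2*(-6 - 11 + 3*I*√11)) - 1*8 = 9/(2*(-17 + 3*I*√11)) - 8 = -8 + 9/(2*(-17 + 3*I*√11))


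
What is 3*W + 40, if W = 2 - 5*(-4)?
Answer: 106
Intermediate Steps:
W = 22 (W = 2 + 20 = 22)
3*W + 40 = 3*22 + 40 = 66 + 40 = 106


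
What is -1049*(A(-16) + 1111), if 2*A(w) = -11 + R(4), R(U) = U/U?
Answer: -1160194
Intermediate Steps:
R(U) = 1
A(w) = -5 (A(w) = (-11 + 1)/2 = (½)*(-10) = -5)
-1049*(A(-16) + 1111) = -1049*(-5 + 1111) = -1049*1106 = -1160194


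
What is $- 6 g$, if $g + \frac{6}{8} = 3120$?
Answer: $- \frac{37431}{2} \approx -18716.0$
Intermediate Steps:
$g = \frac{12477}{4}$ ($g = - \frac{3}{4} + 3120 = \frac{12477}{4} \approx 3119.3$)
$- 6 g = \left(-6\right) \frac{12477}{4} = - \frac{37431}{2}$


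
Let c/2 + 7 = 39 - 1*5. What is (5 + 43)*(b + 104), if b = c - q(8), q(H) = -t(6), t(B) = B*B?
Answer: 9312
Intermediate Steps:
t(B) = B²
q(H) = -36 (q(H) = -1*6² = -1*36 = -36)
c = 54 (c = -14 + 2*(39 - 1*5) = -14 + 2*(39 - 5) = -14 + 2*34 = -14 + 68 = 54)
b = 90 (b = 54 - 1*(-36) = 54 + 36 = 90)
(5 + 43)*(b + 104) = (5 + 43)*(90 + 104) = 48*194 = 9312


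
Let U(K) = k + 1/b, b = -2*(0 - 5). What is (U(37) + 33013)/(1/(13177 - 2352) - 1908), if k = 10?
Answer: -714950115/41308198 ≈ -17.308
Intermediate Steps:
b = 10 (b = -2*(-5) = 10)
U(K) = 101/10 (U(K) = 10 + 1/10 = 101/10)
(U(37) + 33013)/(1/(13177 - 2352) - 1908) = (101/10 + 33013)/(1/(13177 - 2352) - 1908) = 330231/(10*(1/10825 - 1908)) = 330231/(10*(-20654099/10825)) = (330231/10)*(-10825/20654099) = -714950115/41308198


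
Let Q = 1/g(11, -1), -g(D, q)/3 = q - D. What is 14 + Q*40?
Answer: 136/9 ≈ 15.111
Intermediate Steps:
g(D, q) = -3*q + 3*D (g(D, q) = -3*(q - D) = -3*q + 3*D)
Q = 1/36 (Q = 1/(-3*(-1) + 3*11) = 1/(3 + 33) = 1/36 ≈ 0.027778)
14 + Q*40 = 14 + (1/36)*40 = 14 + 10/9 = 136/9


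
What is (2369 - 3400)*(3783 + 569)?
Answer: -4486912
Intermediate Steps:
(2369 - 3400)*(3783 + 569) = -1031*4352 = -4486912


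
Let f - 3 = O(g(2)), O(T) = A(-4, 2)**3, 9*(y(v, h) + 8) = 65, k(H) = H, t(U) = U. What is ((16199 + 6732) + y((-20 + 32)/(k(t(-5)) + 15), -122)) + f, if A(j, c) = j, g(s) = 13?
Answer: 205823/9 ≈ 22869.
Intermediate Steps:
y(v, h) = -7/9 (y(v, h) = -8 + (1/9)*65 = -8 + 65/9 = -7/9)
O(T) = -64 (O(T) = (-4)**3 = -64)
f = -61 (f = 3 - 64 = -61)
((16199 + 6732) + y((-20 + 32)/(k(t(-5)) + 15), -122)) + f = ((16199 + 6732) - 7/9) - 61 = (22931 - 7/9) - 61 = 206372/9 - 61 = 205823/9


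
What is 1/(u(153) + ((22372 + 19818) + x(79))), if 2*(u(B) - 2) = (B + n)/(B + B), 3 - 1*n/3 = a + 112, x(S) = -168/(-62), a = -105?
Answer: 6324/266840801 ≈ 2.3700e-5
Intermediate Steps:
x(S) = 84/31 (x(S) = -168*(-1/62) = 84/31)
n = -12 (n = 9 - 3*(-105 + 112) = 9 - 3*7 = 9 - 21 = -12)
u(B) = 2 + (-12 + B)/(4*B) (u(B) = 2 + ((B - 12)/(B + B))/2 = 2 + ((-12 + B)/((2*B)))/2 = 2 + ((-12 + B)*(1/(2*B)))/2 = 2 + ((-12 + B)/(2*B))/2 = 2 + (-12 + B)/(4*B))
1/(u(153) + ((22372 + 19818) + x(79))) = 1/((9/4 - 3/153) + ((22372 + 19818) + 84/31)) = 1/((9/4 - 3*1/153) + (42190 + 84/31)) = 1/((9/4 - 1/51) + 1307974/31) = 1/(455/204 + 1307974/31) = 1/(266840801/6324) = 6324/266840801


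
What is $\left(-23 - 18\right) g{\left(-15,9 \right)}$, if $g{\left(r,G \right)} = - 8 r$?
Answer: $-4920$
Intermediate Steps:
$\left(-23 - 18\right) g{\left(-15,9 \right)} = \left(-23 - 18\right) \left(\left(-8\right) \left(-15\right)\right) = \left(-41\right) 120 = -4920$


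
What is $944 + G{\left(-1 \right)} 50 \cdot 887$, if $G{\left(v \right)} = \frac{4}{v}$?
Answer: $-176456$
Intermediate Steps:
$944 + G{\left(-1 \right)} 50 \cdot 887 = 944 + \frac{4}{-1} \cdot 50 \cdot 887 = 944 + 4 \left(-1\right) 50 \cdot 887 = 944 + \left(-4\right) 50 \cdot 887 = 944 - 177400 = -176456$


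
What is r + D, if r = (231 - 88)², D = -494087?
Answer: -473638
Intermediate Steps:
r = 20449 (r = 143² = 20449)
r + D = 20449 - 494087 = -473638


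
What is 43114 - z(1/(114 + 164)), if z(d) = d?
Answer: 11985691/278 ≈ 43114.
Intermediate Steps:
43114 - z(1/(114 + 164)) = 43114 - 1/(114 + 164) = 43114 - 1/278 = 11985691/278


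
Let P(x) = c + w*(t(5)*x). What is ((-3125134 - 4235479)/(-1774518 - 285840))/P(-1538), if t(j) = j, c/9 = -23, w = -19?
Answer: 7360613/300612413274 ≈ 2.4485e-5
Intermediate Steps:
c = -207 (c = 9*(-23) = -207)
P(x) = -207 - 95*x
((-3125134 - 4235479)/(-1774518 - 285840))/P(-1538) = ((-3125134 - 4235479)/(-1774518 - 285840))/(-207 - 95*(-1538)) = (-7360613/(-2060358))/(-207 + 146110) = -7360613*(-1/2060358)/145903 = (7360613/2060358)*(1/145903) = 7360613/300612413274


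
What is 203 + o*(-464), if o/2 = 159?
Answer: -147349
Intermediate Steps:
o = 318 (o = 2*159 = 318)
203 + o*(-464) = 203 + 318*(-464) = 203 - 147552 = -147349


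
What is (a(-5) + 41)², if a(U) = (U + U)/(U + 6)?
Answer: 961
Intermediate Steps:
a(U) = 2*U/(6 + U) (a(U) = (2*U)/(6 + U) = 2*U/(6 + U))
(a(-5) + 41)² = (2*(-5)/(6 - 5) + 41)² = (2*(-5)/1 + 41)² = (2*(-5)*1 + 41)² = (-10 + 41)² = 31² = 961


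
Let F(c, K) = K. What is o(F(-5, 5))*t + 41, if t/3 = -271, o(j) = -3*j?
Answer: 12236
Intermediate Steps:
t = -813 (t = 3*(-271) = -813)
o(F(-5, 5))*t + 41 = -3*5*(-813) + 41 = -15*(-813) + 41 = 12195 + 41 = 12236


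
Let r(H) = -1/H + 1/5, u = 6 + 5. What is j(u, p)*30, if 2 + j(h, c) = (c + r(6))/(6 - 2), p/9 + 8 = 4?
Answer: -1319/4 ≈ -329.75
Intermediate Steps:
p = -36 (p = -72 + 9*4 = -72 + 36 = -36)
u = 11
r(H) = 1/5 - 1/H (r(H) = -1/H + 1*(1/5) = -1/H + 1/5 = 1/5 - 1/H)
j(h, c) = -239/120 + c/4 (j(h, c) = -2 + (c + (1/5)*(-5 + 6)/6)/(6 - 2) = -2 + (c + (1/5)*(1/6)*1)/4 = -2 + (c + 1/30)*(1/4) = -2 + (1/30 + c)*(1/4) = -2 + (1/120 + c/4) = -239/120 + c/4)
j(u, p)*30 = (-239/120 + (1/4)*(-36))*30 = (-239/120 - 9)*30 = -1319/120*30 = -1319/4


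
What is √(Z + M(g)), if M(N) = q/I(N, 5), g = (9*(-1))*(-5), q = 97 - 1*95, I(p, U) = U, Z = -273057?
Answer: I*√6826415/5 ≈ 522.55*I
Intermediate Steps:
q = 2 (q = 97 - 95 = 2)
g = 45 (g = -9*(-5) = 45)
M(N) = ⅖ (M(N) = 2/5 = 2*(⅕) = ⅖)
√(Z + M(g)) = √(-273057 + ⅖) = √(-1365283/5) = I*√6826415/5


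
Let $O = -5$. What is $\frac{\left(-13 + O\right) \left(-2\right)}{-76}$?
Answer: $- \frac{9}{19} \approx -0.47368$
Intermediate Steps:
$\frac{\left(-13 + O\right) \left(-2\right)}{-76} = \frac{\left(-13 - 5\right) \left(-2\right)}{-76} = \left(-18\right) \left(-2\right) \left(- \frac{1}{76}\right) = 36 \left(- \frac{1}{76}\right) = - \frac{9}{19}$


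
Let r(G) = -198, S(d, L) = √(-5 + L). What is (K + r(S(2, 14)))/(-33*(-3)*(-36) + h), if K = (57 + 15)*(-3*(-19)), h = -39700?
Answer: -1953/21632 ≈ -0.090283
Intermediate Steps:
K = 4104 (K = 72*57 = 4104)
(K + r(S(2, 14)))/(-33*(-3)*(-36) + h) = (4104 - 198)/(-33*(-3)*(-36) - 39700) = 3906/(99*(-36) - 39700) = 3906/(-3564 - 39700) = 3906/(-43264) = 3906*(-1/43264) = -1953/21632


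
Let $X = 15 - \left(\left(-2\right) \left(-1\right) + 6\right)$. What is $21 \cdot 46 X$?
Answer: $6762$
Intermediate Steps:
$X = 7$ ($X = 15 - \left(2 + 6\right) = 15 - 8 = 7$)
$21 \cdot 46 X = 21 \cdot 46 \cdot 7 = 966 \cdot 7 = 6762$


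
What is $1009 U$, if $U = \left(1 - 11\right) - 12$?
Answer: $-22198$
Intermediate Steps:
$U = -22$ ($U = -10 - 12 = -22$)
$1009 U = 1009 \left(-22\right) = -22198$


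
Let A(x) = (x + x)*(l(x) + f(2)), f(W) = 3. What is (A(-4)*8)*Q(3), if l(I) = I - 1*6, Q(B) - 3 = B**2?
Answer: 5376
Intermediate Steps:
Q(B) = 3 + B**2
l(I) = -6 + I (l(I) = I - 6 = -6 + I)
A(x) = 2*x*(-3 + x) (A(x) = (x + x)*((-6 + x) + 3) = (2*x)*(-3 + x) = 2*x*(-3 + x))
(A(-4)*8)*Q(3) = ((2*(-4)*(-3 - 4))*8)*(3 + 3**2) = ((2*(-4)*(-7))*8)*(3 + 9) = (56*8)*12 = 448*12 = 5376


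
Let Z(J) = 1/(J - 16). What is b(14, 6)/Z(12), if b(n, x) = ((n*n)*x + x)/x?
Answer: -788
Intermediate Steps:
Z(J) = 1/(-16 + J)
b(n, x) = (x + x*n²)/x (b(n, x) = (n²*x + x)/x = (x*n² + x)/x = (x + x*n²)/x)
b(14, 6)/Z(12) = (1 + 14²)/(1/(-16 + 12)) = (1 + 196)/(1/(-4)) = 197/(-¼) = 197*(-4) = -788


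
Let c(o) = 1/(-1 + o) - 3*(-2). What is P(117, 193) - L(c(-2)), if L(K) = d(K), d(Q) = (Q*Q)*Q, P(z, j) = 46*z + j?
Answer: 145612/27 ≈ 5393.0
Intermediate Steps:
P(z, j) = j + 46*z
c(o) = 6 + 1/(-1 + o) (c(o) = 1/(-1 + o) + 6 = 6 + 1/(-1 + o))
d(Q) = Q**3 (d(Q) = Q**2*Q = Q**3)
L(K) = K**3
P(117, 193) - L(c(-2)) = (193 + 46*117) - ((-5 + 6*(-2))/(-1 - 2))**3 = (193 + 5382) - ((-5 - 12)/(-3))**3 = 5575 - (-1/3*(-17))**3 = 5575 - (17/3)**3 = 5575 - 1*4913/27 = 5575 - 4913/27 = 145612/27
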